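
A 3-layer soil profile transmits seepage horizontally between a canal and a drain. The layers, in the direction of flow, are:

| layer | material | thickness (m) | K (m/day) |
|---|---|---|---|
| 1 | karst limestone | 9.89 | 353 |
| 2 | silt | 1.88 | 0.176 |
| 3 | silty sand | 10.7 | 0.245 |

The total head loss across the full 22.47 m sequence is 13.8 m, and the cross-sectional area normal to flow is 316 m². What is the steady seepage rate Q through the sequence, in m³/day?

80.2

Flow is perpendicular to layering, so the layers act in series and the equivalent K is the thickness-weighted harmonic mean.
Total thickness L = 9.89 + 1.88 + 10.7 = 22.47 m.
Σ(b_i/K_i) = 9.89/353 + 1.88/0.176 + 10.7/0.245 = 54.38 d.
K_eq = L / Σ(b_i/K_i) = 22.47 / 54.38 = 0.4132 m/day.
Q = K_eq · A · (Δh/L) = 0.4132 × 316 × (13.8/22.47) = 80.19 m³/day.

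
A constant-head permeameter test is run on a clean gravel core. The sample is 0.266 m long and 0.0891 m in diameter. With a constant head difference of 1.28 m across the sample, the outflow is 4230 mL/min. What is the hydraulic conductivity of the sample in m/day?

203

Cross-sectional area A = π·(d/2)² = π × (0.0891/2)² = 0.006235 m².
Convert discharge: 4230 mL/min = 7.050e-05 m³/s.
Darcy's law rearranged: K = Q·L / (A·Δh) = 7.050e-05 × 0.266 / (0.006235 × 1.28) = 0.002350 m/s = 203.0 m/day.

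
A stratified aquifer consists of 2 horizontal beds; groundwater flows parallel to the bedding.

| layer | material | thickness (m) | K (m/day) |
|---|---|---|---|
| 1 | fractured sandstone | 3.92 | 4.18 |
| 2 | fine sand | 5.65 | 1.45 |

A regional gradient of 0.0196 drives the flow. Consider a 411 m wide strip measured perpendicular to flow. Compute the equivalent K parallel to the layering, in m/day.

2.57

Flow is parallel to layering, so each bed carries its own Darcy discharge and the transmissivities add.
Σ(K_i·b_i) = 4.18×3.92 + 1.45×5.65 = 24.58 m²/day.
Total thickness b = 9.570 m, so K_eq = Σ(K_i·b_i)/b = 2.568 m/day.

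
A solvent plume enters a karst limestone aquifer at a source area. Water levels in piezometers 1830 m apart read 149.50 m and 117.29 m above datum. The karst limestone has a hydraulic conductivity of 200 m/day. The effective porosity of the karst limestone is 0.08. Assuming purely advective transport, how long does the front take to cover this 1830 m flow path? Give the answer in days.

Hydraulic gradient i = (149.50 − 117.29) / 1830 = 32.21 / 1830 = 0.01760.
Darcy flux q = K · i = 200.0 × 0.01760 = 3.520 m/day.
Seepage velocity v = q / n_e = 3.520 / 0.08 = 44.00 m/day.
Travel time t = L / v = 1830 / 44.00 = 41.59 days.

41.6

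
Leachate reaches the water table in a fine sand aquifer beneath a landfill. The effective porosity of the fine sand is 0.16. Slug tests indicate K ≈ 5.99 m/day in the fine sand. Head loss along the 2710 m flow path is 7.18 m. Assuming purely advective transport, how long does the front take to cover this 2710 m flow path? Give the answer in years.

74.8

Hydraulic gradient i = Δh / L = 7.18 / 2710 = 0.002649.
Darcy flux q = K · i = 5.990 × 0.002649 = 0.01587 m/day.
Seepage velocity v = q / n_e = 0.01587 / 0.16 = 0.09919 m/day.
Travel time t = L / v = 2710 / 0.09919 = 27322 days = 74.80 years.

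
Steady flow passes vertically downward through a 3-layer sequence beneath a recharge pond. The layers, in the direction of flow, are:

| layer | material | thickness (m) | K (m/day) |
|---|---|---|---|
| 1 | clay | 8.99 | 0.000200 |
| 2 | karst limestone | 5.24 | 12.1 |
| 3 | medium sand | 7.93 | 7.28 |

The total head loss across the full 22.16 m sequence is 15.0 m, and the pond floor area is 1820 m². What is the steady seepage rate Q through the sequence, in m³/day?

Flow is perpendicular to layering, so the layers act in series and the equivalent K is the thickness-weighted harmonic mean.
Total thickness L = 8.99 + 5.24 + 7.93 = 22.16 m.
Σ(b_i/K_i) = 8.99/0.000200 + 5.24/12.1 + 7.93/7.28 = 44952 d.
K_eq = L / Σ(b_i/K_i) = 22.16 / 44952 = 0.0004930 m/day.
Q = K_eq · A · (Δh/L) = 0.0004930 × 1820 × (15.0/22.16) = 0.6073 m³/day.

0.607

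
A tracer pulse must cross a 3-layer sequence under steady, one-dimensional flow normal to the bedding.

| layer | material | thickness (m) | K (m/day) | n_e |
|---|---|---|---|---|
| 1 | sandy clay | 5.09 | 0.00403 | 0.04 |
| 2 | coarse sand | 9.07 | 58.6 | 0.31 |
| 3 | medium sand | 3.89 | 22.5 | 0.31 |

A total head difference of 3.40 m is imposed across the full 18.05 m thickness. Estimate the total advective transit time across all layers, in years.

4.29

With flow normal to the layers, continuity requires the same specific discharge q through every layer.
Σ(b_i/K_i) = 5.09/0.00403 + 9.07/58.6 + 3.89/22.5 = 1263 d.
q = Δh / Σ(b_i/K_i) = 3.40 / 1263 = 0.002691 m/day.
In each layer the seepage velocity is v_i = q/n_i, so the layer transit time is t_i = b_i·n_i / q:
  layer 1 (sandy clay): t_1 = 5.09 × 0.04 / 0.002691 = 75.65 d
  layer 2 (coarse sand): t_2 = 9.07 × 0.31 / 0.002691 = 1045 d
  layer 3 (medium sand): t_3 = 3.89 × 0.31 / 0.002691 = 448.1 d
Total t = Σ t_i = 1568 days = 4.294 years.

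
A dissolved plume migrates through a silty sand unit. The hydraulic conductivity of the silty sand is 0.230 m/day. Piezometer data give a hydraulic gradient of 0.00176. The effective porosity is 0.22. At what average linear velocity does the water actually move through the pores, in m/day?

Hydraulic gradient i = 0.00176.
Darcy flux q = K · i = 0.2300 × 0.001760 = 0.0004048 m/day.
Seepage velocity v = q / n_e = 0.0004048 / 0.22 = 0.001840 m/day.

0.00184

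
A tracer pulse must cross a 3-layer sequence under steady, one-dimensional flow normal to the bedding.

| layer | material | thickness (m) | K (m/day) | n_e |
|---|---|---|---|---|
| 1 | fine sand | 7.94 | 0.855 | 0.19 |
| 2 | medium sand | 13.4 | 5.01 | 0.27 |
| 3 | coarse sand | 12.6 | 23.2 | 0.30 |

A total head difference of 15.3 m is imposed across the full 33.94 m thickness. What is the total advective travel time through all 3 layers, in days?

7.28

With flow normal to the layers, continuity requires the same specific discharge q through every layer.
Σ(b_i/K_i) = 7.94/0.855 + 13.4/5.01 + 12.6/23.2 = 12.50 d.
q = Δh / Σ(b_i/K_i) = 15.3 / 12.50 = 1.224 m/day.
In each layer the seepage velocity is v_i = q/n_i, so the layer transit time is t_i = b_i·n_i / q:
  layer 1 (fine sand): t_1 = 7.94 × 0.19 / 1.224 = 1.233 d
  layer 2 (medium sand): t_2 = 13.4 × 0.27 / 1.224 = 2.957 d
  layer 3 (coarse sand): t_3 = 12.6 × 0.30 / 1.224 = 3.089 d
Total t = Σ t_i = 7.279 days.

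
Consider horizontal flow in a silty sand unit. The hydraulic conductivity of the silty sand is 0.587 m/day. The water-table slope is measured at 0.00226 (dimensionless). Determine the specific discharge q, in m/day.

Hydraulic gradient i = 0.00226.
Specific discharge q = K · i = 0.5870 × 0.002260 = 0.001327 m/day.

0.00133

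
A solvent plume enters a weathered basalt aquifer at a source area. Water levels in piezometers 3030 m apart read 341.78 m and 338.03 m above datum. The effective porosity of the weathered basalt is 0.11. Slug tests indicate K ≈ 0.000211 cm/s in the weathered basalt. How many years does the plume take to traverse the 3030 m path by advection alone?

4040

Convert K: 0.000211 cm/s × 864 = 0.1823 m/day.
Hydraulic gradient i = (341.78 − 338.03) / 3030 = 3.75 / 3030 = 0.001238.
Darcy flux q = K · i = 0.1823 × 0.001238 = 0.0002256 m/day.
Seepage velocity v = q / n_e = 0.0002256 / 0.11 = 0.002051 m/day.
Travel time t = L / v = 3030 / 0.002051 = 1.477e+06 days = 4044 years.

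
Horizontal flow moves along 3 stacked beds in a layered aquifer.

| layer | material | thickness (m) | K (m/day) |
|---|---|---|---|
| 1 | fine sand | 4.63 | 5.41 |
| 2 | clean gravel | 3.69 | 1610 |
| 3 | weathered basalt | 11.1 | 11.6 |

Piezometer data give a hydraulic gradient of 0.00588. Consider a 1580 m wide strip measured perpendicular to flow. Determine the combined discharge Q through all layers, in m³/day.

Flow is parallel to layering, so each bed carries its own Darcy discharge and the transmissivities add.
Σ(K_i·b_i) = 5.41×4.63 + 1610×3.69 + 11.6×11.1 = 6095 m²/day.
Hydraulic gradient i = 0.00588.
Q = Σ(K_i·b_i) · W · i = 6095 × 1580 × 0.005880 = 56622 m³/day.

56600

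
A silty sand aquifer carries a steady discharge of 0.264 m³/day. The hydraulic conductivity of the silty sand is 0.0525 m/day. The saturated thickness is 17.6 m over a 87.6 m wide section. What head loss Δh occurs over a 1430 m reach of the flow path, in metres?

Cross-sectional area A = 87.6 × 17.6 = 1542 m².
From Q = K·A·i, i = Q / (K·A) = 0.264 / (0.05250 × 1542) = 0.003262.
Head loss Δh = i · L = 0.003262 × 1430 = 4.664 m.

4.66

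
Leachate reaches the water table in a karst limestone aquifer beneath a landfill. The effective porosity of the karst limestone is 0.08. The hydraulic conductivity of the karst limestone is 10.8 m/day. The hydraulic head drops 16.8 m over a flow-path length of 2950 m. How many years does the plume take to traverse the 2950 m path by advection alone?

Hydraulic gradient i = Δh / L = 16.8 / 2950 = 0.005695.
Darcy flux q = K · i = 10.80 × 0.005695 = 0.06151 m/day.
Seepage velocity v = q / n_e = 0.06151 / 0.08 = 0.7688 m/day.
Travel time t = L / v = 2950 / 0.7688 = 3837 days = 10.51 years.

10.5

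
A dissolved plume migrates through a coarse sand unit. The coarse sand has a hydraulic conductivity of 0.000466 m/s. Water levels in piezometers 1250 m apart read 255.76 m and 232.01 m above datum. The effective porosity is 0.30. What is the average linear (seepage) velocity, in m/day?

2.55

Convert K: 0.000466 m/s × 86400 = 40.26 m/day.
Hydraulic gradient i = (255.76 − 232.01) / 1250 = 23.75 / 1250 = 0.01900.
Darcy flux q = K · i = 40.26 × 0.01900 = 0.7650 m/day.
Seepage velocity v = q / n_e = 0.7650 / 0.30 = 2.550 m/day.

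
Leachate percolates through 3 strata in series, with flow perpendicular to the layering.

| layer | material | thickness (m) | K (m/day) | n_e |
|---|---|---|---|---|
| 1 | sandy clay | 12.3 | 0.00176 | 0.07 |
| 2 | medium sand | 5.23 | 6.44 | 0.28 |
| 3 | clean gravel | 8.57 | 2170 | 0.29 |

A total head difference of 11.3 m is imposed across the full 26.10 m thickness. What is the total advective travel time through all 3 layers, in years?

8.15

With flow normal to the layers, continuity requires the same specific discharge q through every layer.
Σ(b_i/K_i) = 12.3/0.00176 + 5.23/6.44 + 8.57/2170 = 6989 d.
q = Δh / Σ(b_i/K_i) = 11.3 / 6989 = 0.001617 m/day.
In each layer the seepage velocity is v_i = q/n_i, so the layer transit time is t_i = b_i·n_i / q:
  layer 1 (sandy clay): t_1 = 12.3 × 0.07 / 0.001617 = 532.6 d
  layer 2 (medium sand): t_2 = 5.23 × 0.28 / 0.001617 = 905.8 d
  layer 3 (clean gravel): t_3 = 8.57 × 0.29 / 0.001617 = 1537 d
Total t = Σ t_i = 2976 days = 8.147 years.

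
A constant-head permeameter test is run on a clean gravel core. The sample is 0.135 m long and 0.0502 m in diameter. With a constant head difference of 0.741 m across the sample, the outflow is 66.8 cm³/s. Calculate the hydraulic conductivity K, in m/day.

531

Cross-sectional area A = π·(d/2)² = π × (0.0502/2)² = 0.001979 m².
Convert discharge: 66.8 cm³/s = 6.680e-05 m³/s.
Darcy's law rearranged: K = Q·L / (A·Δh) = 6.680e-05 × 0.135 / (0.001979 × 0.741) = 0.006149 m/s = 531.3 m/day.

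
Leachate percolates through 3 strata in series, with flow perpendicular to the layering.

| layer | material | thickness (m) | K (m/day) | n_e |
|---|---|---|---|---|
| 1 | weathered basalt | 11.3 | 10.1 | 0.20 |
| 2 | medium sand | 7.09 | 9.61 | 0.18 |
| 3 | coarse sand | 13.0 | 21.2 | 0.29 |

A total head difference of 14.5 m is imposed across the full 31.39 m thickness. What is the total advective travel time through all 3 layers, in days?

1.24

With flow normal to the layers, continuity requires the same specific discharge q through every layer.
Σ(b_i/K_i) = 11.3/10.1 + 7.09/9.61 + 13.0/21.2 = 2.470 d.
q = Δh / Σ(b_i/K_i) = 14.5 / 2.470 = 5.871 m/day.
In each layer the seepage velocity is v_i = q/n_i, so the layer transit time is t_i = b_i·n_i / q:
  layer 1 (weathered basalt): t_1 = 11.3 × 0.20 / 5.871 = 0.3849 d
  layer 2 (medium sand): t_2 = 7.09 × 0.18 / 5.871 = 0.2174 d
  layer 3 (coarse sand): t_3 = 13.0 × 0.29 / 5.871 = 0.6421 d
Total t = Σ t_i = 1.244 days.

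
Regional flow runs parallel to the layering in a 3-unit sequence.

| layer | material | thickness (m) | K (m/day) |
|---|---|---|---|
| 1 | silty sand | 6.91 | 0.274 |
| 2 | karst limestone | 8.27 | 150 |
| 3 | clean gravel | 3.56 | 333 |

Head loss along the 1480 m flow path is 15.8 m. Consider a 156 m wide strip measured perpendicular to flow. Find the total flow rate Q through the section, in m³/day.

Flow is parallel to layering, so each bed carries its own Darcy discharge and the transmissivities add.
Σ(K_i·b_i) = 0.274×6.91 + 150×8.27 + 333×3.56 = 2428 m²/day.
Hydraulic gradient i = Δh / L = 15.8 / 1480 = 0.01068.
Q = Σ(K_i·b_i) · W · i = 2428 × 156 × 0.01068 = 4043 m³/day.

4040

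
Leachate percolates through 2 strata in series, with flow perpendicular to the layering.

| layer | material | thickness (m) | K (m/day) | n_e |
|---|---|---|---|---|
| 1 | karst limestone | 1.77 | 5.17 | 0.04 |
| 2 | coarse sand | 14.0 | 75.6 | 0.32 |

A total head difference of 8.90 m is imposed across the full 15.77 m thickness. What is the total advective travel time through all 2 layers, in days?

0.270

With flow normal to the layers, continuity requires the same specific discharge q through every layer.
Σ(b_i/K_i) = 1.77/5.17 + 14.0/75.6 = 0.5275 d.
q = Δh / Σ(b_i/K_i) = 8.90 / 0.5275 = 16.87 m/day.
In each layer the seepage velocity is v_i = q/n_i, so the layer transit time is t_i = b_i·n_i / q:
  layer 1 (karst limestone): t_1 = 1.77 × 0.04 / 16.87 = 0.004197 d
  layer 2 (coarse sand): t_2 = 14.0 × 0.32 / 16.87 = 0.2656 d
Total t = Σ t_i = 0.2697 days.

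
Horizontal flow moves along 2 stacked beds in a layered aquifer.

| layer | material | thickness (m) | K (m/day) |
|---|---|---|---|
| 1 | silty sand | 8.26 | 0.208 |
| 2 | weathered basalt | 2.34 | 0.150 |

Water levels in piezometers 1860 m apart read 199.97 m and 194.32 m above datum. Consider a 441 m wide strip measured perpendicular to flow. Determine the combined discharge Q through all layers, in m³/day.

Flow is parallel to layering, so each bed carries its own Darcy discharge and the transmissivities add.
Σ(K_i·b_i) = 0.208×8.26 + 0.150×2.34 = 2.069 m²/day.
Hydraulic gradient i = (199.97 − 194.32) / 1860 = 5.65 / 1860 = 0.003038.
Q = Σ(K_i·b_i) · W · i = 2.069 × 441 × 0.003038 = 2.772 m³/day.

2.77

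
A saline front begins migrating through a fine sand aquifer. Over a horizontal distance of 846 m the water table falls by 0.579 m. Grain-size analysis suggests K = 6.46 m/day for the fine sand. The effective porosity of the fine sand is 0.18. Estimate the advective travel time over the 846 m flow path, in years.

Hydraulic gradient i = Δh / L = 0.579 / 846 = 0.0006844.
Darcy flux q = K · i = 6.460 × 0.0006844 = 0.004421 m/day.
Seepage velocity v = q / n_e = 0.004421 / 0.18 = 0.02456 m/day.
Travel time t = L / v = 846 / 0.02456 = 34443 days = 94.30 years.

94.3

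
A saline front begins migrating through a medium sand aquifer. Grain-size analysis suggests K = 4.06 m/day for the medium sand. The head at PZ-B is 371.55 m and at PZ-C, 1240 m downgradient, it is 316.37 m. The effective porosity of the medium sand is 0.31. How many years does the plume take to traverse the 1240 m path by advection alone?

5.83

Hydraulic gradient i = (371.55 − 316.37) / 1240 = 55.18 / 1240 = 0.04450.
Darcy flux q = K · i = 4.060 × 0.04450 = 0.1807 m/day.
Seepage velocity v = q / n_e = 0.1807 / 0.31 = 0.5828 m/day.
Travel time t = L / v = 1240 / 0.5828 = 2128 days = 5.825 years.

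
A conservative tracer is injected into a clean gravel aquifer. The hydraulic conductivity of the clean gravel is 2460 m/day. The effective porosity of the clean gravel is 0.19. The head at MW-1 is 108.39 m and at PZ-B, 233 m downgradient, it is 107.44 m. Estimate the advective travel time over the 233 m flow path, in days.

4.41

Hydraulic gradient i = (108.39 − 107.44) / 233 = 0.95 / 233 = 0.004077.
Darcy flux q = K · i = 2460 × 0.004077 = 10.03 m/day.
Seepage velocity v = q / n_e = 10.03 / 0.19 = 52.79 m/day.
Travel time t = L / v = 233 / 52.79 = 4.414 days.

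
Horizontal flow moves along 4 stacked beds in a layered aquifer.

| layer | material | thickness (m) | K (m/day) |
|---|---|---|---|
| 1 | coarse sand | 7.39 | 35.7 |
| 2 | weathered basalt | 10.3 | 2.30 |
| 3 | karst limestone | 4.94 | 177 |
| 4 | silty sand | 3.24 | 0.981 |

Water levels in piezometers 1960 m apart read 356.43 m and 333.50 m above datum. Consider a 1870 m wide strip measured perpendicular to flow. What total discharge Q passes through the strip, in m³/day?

Flow is parallel to layering, so each bed carries its own Darcy discharge and the transmissivities add.
Σ(K_i·b_i) = 35.7×7.39 + 2.30×10.3 + 177×4.94 + 0.981×3.24 = 1165 m²/day.
Hydraulic gradient i = (356.43 − 333.50) / 1960 = 22.93 / 1960 = 0.01170.
Q = Σ(K_i·b_i) · W · i = 1165 × 1870 × 0.01170 = 25488 m³/day.

25500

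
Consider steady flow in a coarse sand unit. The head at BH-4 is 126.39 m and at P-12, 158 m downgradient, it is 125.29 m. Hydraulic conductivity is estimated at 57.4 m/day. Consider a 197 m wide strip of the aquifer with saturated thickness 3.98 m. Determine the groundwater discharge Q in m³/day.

313

Cross-sectional area A = 197 × 3.98 = 784.1 m².
Hydraulic gradient i = (126.39 − 125.29) / 158 = 1.1 / 158 = 0.006962.
Darcy's law: Q = K · A · i = 57.40 × 784.1 × 0.006962 = 313.3 m³/day.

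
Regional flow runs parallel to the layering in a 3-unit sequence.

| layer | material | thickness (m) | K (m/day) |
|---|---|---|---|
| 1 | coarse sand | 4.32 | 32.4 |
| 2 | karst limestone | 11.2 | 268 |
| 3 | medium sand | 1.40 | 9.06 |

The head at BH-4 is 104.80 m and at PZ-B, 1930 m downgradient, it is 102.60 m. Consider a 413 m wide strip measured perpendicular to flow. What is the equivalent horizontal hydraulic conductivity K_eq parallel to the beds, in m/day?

Flow is parallel to layering, so each bed carries its own Darcy discharge and the transmissivities add.
Σ(K_i·b_i) = 32.4×4.32 + 268×11.2 + 9.06×1.40 = 3154 m²/day.
Total thickness b = 16.92 m, so K_eq = Σ(K_i·b_i)/b = 186.4 m/day.

186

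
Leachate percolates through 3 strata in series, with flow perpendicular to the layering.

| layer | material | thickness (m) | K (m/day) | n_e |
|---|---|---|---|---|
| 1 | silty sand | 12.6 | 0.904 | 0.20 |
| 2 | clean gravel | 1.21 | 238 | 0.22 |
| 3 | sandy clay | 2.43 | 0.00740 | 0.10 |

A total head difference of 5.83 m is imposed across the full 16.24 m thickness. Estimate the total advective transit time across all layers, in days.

178

With flow normal to the layers, continuity requires the same specific discharge q through every layer.
Σ(b_i/K_i) = 12.6/0.904 + 1.21/238 + 2.43/0.00740 = 342.3 d.
q = Δh / Σ(b_i/K_i) = 5.83 / 342.3 = 0.01703 m/day.
In each layer the seepage velocity is v_i = q/n_i, so the layer transit time is t_i = b_i·n_i / q:
  layer 1 (silty sand): t_1 = 12.6 × 0.20 / 0.01703 = 148.0 d
  layer 2 (clean gravel): t_2 = 1.21 × 0.22 / 0.01703 = 15.63 d
  layer 3 (sandy clay): t_3 = 2.43 × 0.10 / 0.01703 = 14.27 d
Total t = Σ t_i = 177.9 days.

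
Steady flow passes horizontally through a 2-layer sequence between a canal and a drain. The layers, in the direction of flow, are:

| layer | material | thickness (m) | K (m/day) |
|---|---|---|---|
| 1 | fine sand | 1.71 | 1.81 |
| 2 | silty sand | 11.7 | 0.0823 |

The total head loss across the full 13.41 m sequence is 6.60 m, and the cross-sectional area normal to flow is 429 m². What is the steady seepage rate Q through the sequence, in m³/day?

Flow is perpendicular to layering, so the layers act in series and the equivalent K is the thickness-weighted harmonic mean.
Total thickness L = 1.71 + 11.7 = 13.41 m.
Σ(b_i/K_i) = 1.71/1.81 + 11.7/0.0823 = 143.1 d.
K_eq = L / Σ(b_i/K_i) = 13.41 / 143.1 = 0.09371 m/day.
Q = K_eq · A · (Δh/L) = 0.09371 × 429 × (6.60/13.41) = 19.79 m³/day.

19.8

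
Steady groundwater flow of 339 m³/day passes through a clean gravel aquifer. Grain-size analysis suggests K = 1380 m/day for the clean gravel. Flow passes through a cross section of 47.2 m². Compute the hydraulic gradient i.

From Q = K·A·i, i = Q / (K·A) = 339 / (1380 × 47.20) = 0.005204.

0.00520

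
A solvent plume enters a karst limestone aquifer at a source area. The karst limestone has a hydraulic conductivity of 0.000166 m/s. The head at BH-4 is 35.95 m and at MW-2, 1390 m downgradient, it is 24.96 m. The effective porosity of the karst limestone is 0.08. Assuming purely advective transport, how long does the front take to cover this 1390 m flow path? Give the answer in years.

Convert K: 0.000166 m/s × 86400 = 14.34 m/day.
Hydraulic gradient i = (35.95 − 24.96) / 1390 = 10.99 / 1390 = 0.007906.
Darcy flux q = K · i = 14.34 × 0.007906 = 0.1134 m/day.
Seepage velocity v = q / n_e = 0.1134 / 0.08 = 1.417 m/day.
Travel time t = L / v = 1390 / 1.417 = 980.6 days = 2.685 years.

2.68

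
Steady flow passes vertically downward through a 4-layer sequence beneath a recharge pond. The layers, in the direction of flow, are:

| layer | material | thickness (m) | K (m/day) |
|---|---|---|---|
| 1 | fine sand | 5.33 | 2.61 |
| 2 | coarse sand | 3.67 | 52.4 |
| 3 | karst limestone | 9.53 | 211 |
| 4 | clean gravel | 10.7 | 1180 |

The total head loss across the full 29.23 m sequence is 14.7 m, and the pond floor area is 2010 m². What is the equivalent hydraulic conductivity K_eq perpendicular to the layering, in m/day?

13.5

Flow is perpendicular to layering, so the layers act in series and the equivalent K is the thickness-weighted harmonic mean.
Total thickness L = 5.33 + 3.67 + 9.53 + 10.7 = 29.23 m.
Σ(b_i/K_i) = 5.33/2.61 + 3.67/52.4 + 9.53/211 + 10.7/1180 = 2.166 d.
K_eq = L / Σ(b_i/K_i) = 29.23 / 2.166 = 13.49 m/day.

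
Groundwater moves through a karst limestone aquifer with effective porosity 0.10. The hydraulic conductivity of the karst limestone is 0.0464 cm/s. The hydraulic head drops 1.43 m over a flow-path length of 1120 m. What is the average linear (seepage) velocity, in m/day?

Convert K: 0.0464 cm/s × 864 = 40.09 m/day.
Hydraulic gradient i = Δh / L = 1.43 / 1120 = 0.001277.
Darcy flux q = K · i = 40.09 × 0.001277 = 0.05119 m/day.
Seepage velocity v = q / n_e = 0.05119 / 0.10 = 0.5119 m/day.

0.512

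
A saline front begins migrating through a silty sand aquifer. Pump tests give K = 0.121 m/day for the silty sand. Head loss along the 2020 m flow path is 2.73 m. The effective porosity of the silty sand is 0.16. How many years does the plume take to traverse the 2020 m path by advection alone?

5410

Hydraulic gradient i = Δh / L = 2.73 / 2020 = 0.001351.
Darcy flux q = K · i = 0.1210 × 0.001351 = 0.0001635 m/day.
Seepage velocity v = q / n_e = 0.0001635 / 0.16 = 0.001022 m/day.
Travel time t = L / v = 2020 / 0.001022 = 1.976e+06 days = 5411 years.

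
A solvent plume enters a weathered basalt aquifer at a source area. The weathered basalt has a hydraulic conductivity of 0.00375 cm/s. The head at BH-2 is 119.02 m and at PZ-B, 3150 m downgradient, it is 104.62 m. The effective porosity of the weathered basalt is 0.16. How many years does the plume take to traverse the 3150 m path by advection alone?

93.2

Convert K: 0.00375 cm/s × 864 = 3.240 m/day.
Hydraulic gradient i = (119.02 − 104.62) / 3150 = 14.4 / 3150 = 0.004571.
Darcy flux q = K · i = 3.240 × 0.004571 = 0.01481 m/day.
Seepage velocity v = q / n_e = 0.01481 / 0.16 = 0.09257 m/day.
Travel time t = L / v = 3150 / 0.09257 = 34028 days = 93.16 years.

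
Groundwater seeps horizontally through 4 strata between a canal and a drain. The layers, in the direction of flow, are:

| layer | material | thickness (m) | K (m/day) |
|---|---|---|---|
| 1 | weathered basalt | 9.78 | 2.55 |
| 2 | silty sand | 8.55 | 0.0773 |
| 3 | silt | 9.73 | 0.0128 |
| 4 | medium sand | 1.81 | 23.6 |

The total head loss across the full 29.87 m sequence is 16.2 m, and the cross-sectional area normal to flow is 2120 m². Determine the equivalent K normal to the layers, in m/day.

Flow is perpendicular to layering, so the layers act in series and the equivalent K is the thickness-weighted harmonic mean.
Total thickness L = 9.78 + 8.55 + 9.73 + 1.81 = 29.87 m.
Σ(b_i/K_i) = 9.78/2.55 + 8.55/0.0773 + 9.73/0.0128 + 1.81/23.6 = 874.7 d.
K_eq = L / Σ(b_i/K_i) = 29.87 / 874.7 = 0.03415 m/day.

0.0341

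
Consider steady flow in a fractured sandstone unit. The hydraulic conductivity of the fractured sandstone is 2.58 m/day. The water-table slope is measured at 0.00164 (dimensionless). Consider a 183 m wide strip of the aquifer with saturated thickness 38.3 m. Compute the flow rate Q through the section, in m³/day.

29.7

Cross-sectional area A = 183 × 38.3 = 7009 m².
Hydraulic gradient i = 0.00164.
Darcy's law: Q = K · A · i = 2.580 × 7009 × 0.001640 = 29.66 m³/day.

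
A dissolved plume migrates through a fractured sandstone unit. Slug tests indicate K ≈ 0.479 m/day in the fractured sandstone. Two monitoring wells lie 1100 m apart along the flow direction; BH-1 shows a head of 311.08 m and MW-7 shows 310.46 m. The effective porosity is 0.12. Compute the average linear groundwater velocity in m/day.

0.00225

Hydraulic gradient i = (311.08 − 310.46) / 1100 = 0.62 / 1100 = 0.0005636.
Darcy flux q = K · i = 0.4790 × 0.0005636 = 0.0002700 m/day.
Seepage velocity v = q / n_e = 0.0002700 / 0.12 = 0.002250 m/day.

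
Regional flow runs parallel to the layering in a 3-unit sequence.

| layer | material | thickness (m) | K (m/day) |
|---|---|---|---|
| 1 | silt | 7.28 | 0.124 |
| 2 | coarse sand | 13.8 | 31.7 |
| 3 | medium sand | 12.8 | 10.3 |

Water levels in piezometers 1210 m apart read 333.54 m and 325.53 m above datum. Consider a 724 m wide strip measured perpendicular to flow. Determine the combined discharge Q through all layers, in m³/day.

Flow is parallel to layering, so each bed carries its own Darcy discharge and the transmissivities add.
Σ(K_i·b_i) = 0.124×7.28 + 31.7×13.8 + 10.3×12.8 = 570.2 m²/day.
Hydraulic gradient i = (333.54 − 325.53) / 1210 = 8.01 / 1210 = 0.006620.
Q = Σ(K_i·b_i) · W · i = 570.2 × 724 × 0.006620 = 2733 m³/day.

2730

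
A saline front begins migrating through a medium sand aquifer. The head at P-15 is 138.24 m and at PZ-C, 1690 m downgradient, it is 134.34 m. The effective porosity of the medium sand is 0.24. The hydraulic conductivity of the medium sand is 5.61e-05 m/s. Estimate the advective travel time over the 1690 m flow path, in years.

Convert K: 5.61e-05 m/s × 86400 = 4.847 m/day.
Hydraulic gradient i = (138.24 − 134.34) / 1690 = 3.9 / 1690 = 0.002308.
Darcy flux q = K · i = 4.847 × 0.002308 = 0.01119 m/day.
Seepage velocity v = q / n_e = 0.01119 / 0.24 = 0.04661 m/day.
Travel time t = L / v = 1690 / 0.04661 = 36261 days = 99.28 years.

99.3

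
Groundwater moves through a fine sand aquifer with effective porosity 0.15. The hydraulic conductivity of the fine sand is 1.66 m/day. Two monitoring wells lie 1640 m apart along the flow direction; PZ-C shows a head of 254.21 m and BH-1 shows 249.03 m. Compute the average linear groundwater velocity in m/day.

Hydraulic gradient i = (254.21 − 249.03) / 1640 = 5.18 / 1640 = 0.003159.
Darcy flux q = K · i = 1.660 × 0.003159 = 0.005243 m/day.
Seepage velocity v = q / n_e = 0.005243 / 0.15 = 0.03495 m/day.

0.0350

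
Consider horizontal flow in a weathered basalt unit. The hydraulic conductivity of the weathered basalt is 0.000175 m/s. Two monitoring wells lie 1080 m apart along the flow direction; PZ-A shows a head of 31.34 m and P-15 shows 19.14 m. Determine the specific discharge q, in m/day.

Convert K: 0.000175 m/s × 86400 = 15.12 m/day.
Hydraulic gradient i = (31.34 − 19.14) / 1080 = 12.2 / 1080 = 0.01130.
Specific discharge q = K · i = 15.12 × 0.01130 = 0.1708 m/day.

0.171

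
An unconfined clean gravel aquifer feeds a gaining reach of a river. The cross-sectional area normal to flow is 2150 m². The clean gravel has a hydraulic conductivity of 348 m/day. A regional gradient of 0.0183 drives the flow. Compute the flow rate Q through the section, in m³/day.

13700

Hydraulic gradient i = 0.0183.
Darcy's law: Q = K · A · i = 348.0 × 2150 × 0.01830 = 13692 m³/day.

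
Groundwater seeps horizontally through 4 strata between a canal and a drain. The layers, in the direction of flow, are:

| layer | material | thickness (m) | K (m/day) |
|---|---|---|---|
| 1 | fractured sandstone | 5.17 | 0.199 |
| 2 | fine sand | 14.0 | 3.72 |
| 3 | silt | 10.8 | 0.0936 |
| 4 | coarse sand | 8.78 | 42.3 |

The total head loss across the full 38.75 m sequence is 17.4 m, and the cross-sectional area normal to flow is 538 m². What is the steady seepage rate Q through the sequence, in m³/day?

64.4

Flow is perpendicular to layering, so the layers act in series and the equivalent K is the thickness-weighted harmonic mean.
Total thickness L = 5.17 + 14.0 + 10.8 + 8.78 = 38.75 m.
Σ(b_i/K_i) = 5.17/0.199 + 14.0/3.72 + 10.8/0.0936 + 8.78/42.3 = 145.3 d.
K_eq = L / Σ(b_i/K_i) = 38.75 / 145.3 = 0.2666 m/day.
Q = K_eq · A · (Δh/L) = 0.2666 × 538 × (17.4/38.75) = 64.41 m³/day.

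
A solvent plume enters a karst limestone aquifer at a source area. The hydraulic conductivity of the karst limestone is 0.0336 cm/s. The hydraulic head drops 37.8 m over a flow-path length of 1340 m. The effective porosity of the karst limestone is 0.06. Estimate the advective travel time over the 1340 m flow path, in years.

0.269

Convert K: 0.0336 cm/s × 864 = 29.03 m/day.
Hydraulic gradient i = Δh / L = 37.8 / 1340 = 0.02821.
Darcy flux q = K · i = 29.03 × 0.02821 = 0.8189 m/day.
Seepage velocity v = q / n_e = 0.8189 / 0.06 = 13.65 m/day.
Travel time t = L / v = 1340 / 13.65 = 98.18 days = 0.2688 years.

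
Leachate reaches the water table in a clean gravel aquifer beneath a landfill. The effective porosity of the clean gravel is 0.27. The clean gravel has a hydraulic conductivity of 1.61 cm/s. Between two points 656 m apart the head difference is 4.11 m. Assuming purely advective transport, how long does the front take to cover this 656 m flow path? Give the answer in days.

20.3

Convert K: 1.61 cm/s × 864 = 1391 m/day.
Hydraulic gradient i = Δh / L = 4.11 / 656 = 0.006265.
Darcy flux q = K · i = 1391 × 0.006265 = 8.715 m/day.
Seepage velocity v = q / n_e = 8.715 / 0.27 = 32.28 m/day.
Travel time t = L / v = 656 / 32.28 = 20.32 days.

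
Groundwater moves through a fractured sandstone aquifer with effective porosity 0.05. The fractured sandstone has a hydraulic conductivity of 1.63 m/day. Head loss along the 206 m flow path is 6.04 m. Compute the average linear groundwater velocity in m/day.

Hydraulic gradient i = Δh / L = 6.04 / 206 = 0.02932.
Darcy flux q = K · i = 1.630 × 0.02932 = 0.04779 m/day.
Seepage velocity v = q / n_e = 0.04779 / 0.05 = 0.9558 m/day.

0.956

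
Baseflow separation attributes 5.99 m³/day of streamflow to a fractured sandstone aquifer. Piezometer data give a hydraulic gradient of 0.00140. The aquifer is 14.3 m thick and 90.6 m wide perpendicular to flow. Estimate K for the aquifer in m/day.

Cross-sectional area A = 90.6 × 14.3 = 1296 m².
Hydraulic gradient i = 0.00140.
From Q = K·A·i, K = Q / (A·i) = 5.99 / (1296 × 0.001400) = 3.302 m/day.

3.30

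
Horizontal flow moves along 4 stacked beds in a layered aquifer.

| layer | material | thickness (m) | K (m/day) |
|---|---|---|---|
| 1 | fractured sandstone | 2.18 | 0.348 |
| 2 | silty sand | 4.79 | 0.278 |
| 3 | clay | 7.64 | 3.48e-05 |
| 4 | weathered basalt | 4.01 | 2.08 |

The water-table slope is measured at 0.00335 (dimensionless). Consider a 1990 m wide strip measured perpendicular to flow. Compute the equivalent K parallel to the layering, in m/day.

Flow is parallel to layering, so each bed carries its own Darcy discharge and the transmissivities add.
Σ(K_i·b_i) = 0.348×2.18 + 0.278×4.79 + 3.48e-05×7.64 + 2.08×4.01 = 10.43 m²/day.
Total thickness b = 18.62 m, so K_eq = Σ(K_i·b_i)/b = 0.5602 m/day.

0.560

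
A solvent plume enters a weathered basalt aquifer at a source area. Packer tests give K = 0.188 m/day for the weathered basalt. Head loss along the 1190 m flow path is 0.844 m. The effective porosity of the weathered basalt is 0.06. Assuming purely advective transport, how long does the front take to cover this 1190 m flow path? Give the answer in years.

1470

Hydraulic gradient i = Δh / L = 0.844 / 1190 = 0.0007092.
Darcy flux q = K · i = 0.1880 × 0.0007092 = 0.0001333 m/day.
Seepage velocity v = q / n_e = 0.0001333 / 0.06 = 0.002222 m/day.
Travel time t = L / v = 1190 / 0.002222 = 5.355e+05 days = 1466 years.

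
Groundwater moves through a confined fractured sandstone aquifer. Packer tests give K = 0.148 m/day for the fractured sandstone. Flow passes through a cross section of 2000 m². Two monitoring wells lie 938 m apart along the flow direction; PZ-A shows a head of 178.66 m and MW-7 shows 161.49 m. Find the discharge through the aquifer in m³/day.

5.42

Hydraulic gradient i = (178.66 − 161.49) / 938 = 17.17 / 938 = 0.01830.
Darcy's law: Q = K · A · i = 0.1480 × 2000 × 0.01830 = 5.418 m³/day.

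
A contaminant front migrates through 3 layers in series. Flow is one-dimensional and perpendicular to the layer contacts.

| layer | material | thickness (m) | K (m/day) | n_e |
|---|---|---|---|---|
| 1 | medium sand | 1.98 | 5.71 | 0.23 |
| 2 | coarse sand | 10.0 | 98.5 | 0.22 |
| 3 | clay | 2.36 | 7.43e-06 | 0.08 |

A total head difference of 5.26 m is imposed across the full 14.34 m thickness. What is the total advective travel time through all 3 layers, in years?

With flow normal to the layers, continuity requires the same specific discharge q through every layer.
Σ(b_i/K_i) = 1.98/5.71 + 10.0/98.5 + 2.36/7.43e-06 = 3.176e+05 d.
q = Δh / Σ(b_i/K_i) = 5.26 / 3.176e+05 = 1.656e-05 m/day.
In each layer the seepage velocity is v_i = q/n_i, so the layer transit time is t_i = b_i·n_i / q:
  layer 1 (medium sand): t_1 = 1.98 × 0.23 / 1.656e-05 = 27500 d
  layer 2 (coarse sand): t_2 = 10.0 × 0.22 / 1.656e-05 = 1.328e+05 d
  layer 3 (clay): t_3 = 2.36 × 0.08 / 1.656e-05 = 11401 d
Total t = Σ t_i = 1.718e+05 days = 470.2 years.

470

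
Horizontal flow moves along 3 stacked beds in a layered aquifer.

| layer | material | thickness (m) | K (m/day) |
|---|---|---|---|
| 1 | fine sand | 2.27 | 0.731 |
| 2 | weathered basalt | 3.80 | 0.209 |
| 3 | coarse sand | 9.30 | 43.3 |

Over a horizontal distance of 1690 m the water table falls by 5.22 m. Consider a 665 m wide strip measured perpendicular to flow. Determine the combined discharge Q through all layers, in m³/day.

832

Flow is parallel to layering, so each bed carries its own Darcy discharge and the transmissivities add.
Σ(K_i·b_i) = 0.731×2.27 + 0.209×3.80 + 43.3×9.30 = 405.1 m²/day.
Hydraulic gradient i = Δh / L = 5.22 / 1690 = 0.003089.
Q = Σ(K_i·b_i) · W · i = 405.1 × 665 × 0.003089 = 832.2 m³/day.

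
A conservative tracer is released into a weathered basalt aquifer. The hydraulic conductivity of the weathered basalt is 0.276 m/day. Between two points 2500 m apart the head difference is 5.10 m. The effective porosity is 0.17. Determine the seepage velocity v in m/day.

0.00331

Hydraulic gradient i = Δh / L = 5.10 / 2500 = 0.002040.
Darcy flux q = K · i = 0.2760 × 0.002040 = 0.0005630 m/day.
Seepage velocity v = q / n_e = 0.0005630 / 0.17 = 0.003312 m/day.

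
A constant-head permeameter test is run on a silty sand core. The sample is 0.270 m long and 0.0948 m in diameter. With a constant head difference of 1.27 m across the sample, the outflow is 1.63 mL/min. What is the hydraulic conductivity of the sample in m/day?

Cross-sectional area A = π·(d/2)² = π × (0.0948/2)² = 0.007058 m².
Convert discharge: 1.63 mL/min = 2.717e-08 m³/s.
Darcy's law rearranged: K = Q·L / (A·Δh) = 2.717e-08 × 0.270 / (0.007058 × 1.27) = 8.183e-07 m/s = 0.07070 m/day.

0.0707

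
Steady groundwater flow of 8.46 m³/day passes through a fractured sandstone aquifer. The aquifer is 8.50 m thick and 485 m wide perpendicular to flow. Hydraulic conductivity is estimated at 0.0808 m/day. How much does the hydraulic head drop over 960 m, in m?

24.4

Cross-sectional area A = 485 × 8.50 = 4122 m².
From Q = K·A·i, i = Q / (K·A) = 8.46 / (0.08080 × 4122) = 0.02540.
Head loss Δh = i · L = 0.02540 × 960 = 24.38 m.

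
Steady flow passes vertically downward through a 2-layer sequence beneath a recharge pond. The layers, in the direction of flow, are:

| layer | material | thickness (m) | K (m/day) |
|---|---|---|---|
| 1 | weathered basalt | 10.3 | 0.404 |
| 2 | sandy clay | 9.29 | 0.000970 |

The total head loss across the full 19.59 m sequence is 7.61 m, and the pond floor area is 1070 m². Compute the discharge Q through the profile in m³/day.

Flow is perpendicular to layering, so the layers act in series and the equivalent K is the thickness-weighted harmonic mean.
Total thickness L = 10.3 + 9.29 = 19.59 m.
Σ(b_i/K_i) = 10.3/0.404 + 9.29/0.000970 = 9603 d.
K_eq = L / Σ(b_i/K_i) = 19.59 / 9603 = 0.002040 m/day.
Q = K_eq · A · (Δh/L) = 0.002040 × 1070 × (7.61/19.59) = 0.8479 m³/day.

0.848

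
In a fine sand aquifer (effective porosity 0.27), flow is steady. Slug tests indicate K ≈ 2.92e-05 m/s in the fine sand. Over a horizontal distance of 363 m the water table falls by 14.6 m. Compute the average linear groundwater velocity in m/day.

Convert K: 2.92e-05 m/s × 86400 = 2.523 m/day.
Hydraulic gradient i = Δh / L = 14.6 / 363 = 0.04022.
Darcy flux q = K · i = 2.523 × 0.04022 = 0.1015 m/day.
Seepage velocity v = q / n_e = 0.1015 / 0.27 = 0.3758 m/day.

0.376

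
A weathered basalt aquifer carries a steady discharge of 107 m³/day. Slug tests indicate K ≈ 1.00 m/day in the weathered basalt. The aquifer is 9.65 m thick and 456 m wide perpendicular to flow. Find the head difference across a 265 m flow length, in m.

Cross-sectional area A = 456 × 9.65 = 4400 m².
From Q = K·A·i, i = Q / (K·A) = 107 / (1.000 × 4400) = 0.02432.
Head loss Δh = i · L = 0.02432 × 265 = 6.444 m.

6.44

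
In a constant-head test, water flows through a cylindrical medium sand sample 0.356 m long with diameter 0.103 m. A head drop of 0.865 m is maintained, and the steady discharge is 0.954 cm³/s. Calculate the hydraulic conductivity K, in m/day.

4.07

Cross-sectional area A = π·(d/2)² = π × (0.103/2)² = 0.008332 m².
Convert discharge: 0.954 cm³/s = 9.540e-07 m³/s.
Darcy's law rearranged: K = Q·L / (A·Δh) = 9.540e-07 × 0.356 / (0.008332 × 0.865) = 4.712e-05 m/s = 4.071 m/day.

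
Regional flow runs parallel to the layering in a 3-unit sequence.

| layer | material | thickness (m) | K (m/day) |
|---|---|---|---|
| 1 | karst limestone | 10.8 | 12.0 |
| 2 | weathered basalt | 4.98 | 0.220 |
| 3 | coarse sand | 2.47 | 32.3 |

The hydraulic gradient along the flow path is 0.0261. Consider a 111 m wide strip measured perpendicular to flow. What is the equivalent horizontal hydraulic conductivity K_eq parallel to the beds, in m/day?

11.5

Flow is parallel to layering, so each bed carries its own Darcy discharge and the transmissivities add.
Σ(K_i·b_i) = 12.0×10.8 + 0.220×4.98 + 32.3×2.47 = 210.5 m²/day.
Total thickness b = 18.25 m, so K_eq = Σ(K_i·b_i)/b = 11.53 m/day.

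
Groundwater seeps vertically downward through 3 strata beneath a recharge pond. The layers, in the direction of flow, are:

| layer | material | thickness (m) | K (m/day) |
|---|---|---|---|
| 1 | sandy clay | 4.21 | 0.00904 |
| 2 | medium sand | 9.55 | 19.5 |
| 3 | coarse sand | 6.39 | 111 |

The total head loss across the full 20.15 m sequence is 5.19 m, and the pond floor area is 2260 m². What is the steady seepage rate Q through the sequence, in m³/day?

25.2

Flow is perpendicular to layering, so the layers act in series and the equivalent K is the thickness-weighted harmonic mean.
Total thickness L = 4.21 + 9.55 + 6.39 = 20.15 m.
Σ(b_i/K_i) = 4.21/0.00904 + 9.55/19.5 + 6.39/111 = 466.3 d.
K_eq = L / Σ(b_i/K_i) = 20.15 / 466.3 = 0.04322 m/day.
Q = K_eq · A · (Δh/L) = 0.04322 × 2260 × (5.19/20.15) = 25.16 m³/day.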